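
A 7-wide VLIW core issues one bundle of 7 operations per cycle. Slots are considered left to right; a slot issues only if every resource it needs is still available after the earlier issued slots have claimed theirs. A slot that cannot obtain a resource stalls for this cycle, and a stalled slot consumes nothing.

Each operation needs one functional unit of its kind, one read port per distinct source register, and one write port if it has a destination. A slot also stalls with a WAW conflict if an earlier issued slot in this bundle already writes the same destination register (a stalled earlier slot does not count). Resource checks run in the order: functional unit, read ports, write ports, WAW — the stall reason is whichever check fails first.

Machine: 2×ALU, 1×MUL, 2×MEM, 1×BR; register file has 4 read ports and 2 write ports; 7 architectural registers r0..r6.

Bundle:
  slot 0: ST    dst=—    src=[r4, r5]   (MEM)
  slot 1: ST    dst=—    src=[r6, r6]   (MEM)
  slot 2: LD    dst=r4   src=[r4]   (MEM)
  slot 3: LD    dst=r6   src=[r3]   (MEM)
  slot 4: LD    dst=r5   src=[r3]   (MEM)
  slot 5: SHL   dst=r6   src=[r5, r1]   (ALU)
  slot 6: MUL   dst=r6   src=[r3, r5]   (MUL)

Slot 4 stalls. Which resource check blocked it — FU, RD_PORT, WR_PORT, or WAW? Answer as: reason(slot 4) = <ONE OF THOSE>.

slot 0 (MEM): ISSUE — free A2,Mu1,Ld1,B1 rp2 wp2
slot 1 (MEM): ISSUE — free A2,Mu1,Ld0,B1 rp1 wp2
slot 2 (MEM): stall FU — free A2,Mu1,Ld0,B1 rp1 wp2
slot 3 (MEM): stall FU — free A2,Mu1,Ld0,B1 rp1 wp2
slot 4 (MEM): stall FU — free A2,Mu1,Ld0,B1 rp1 wp2
slot 5 (ALU): stall RD_PORT — free A2,Mu1,Ld0,B1 rp1 wp2
slot 6 (MUL): stall RD_PORT — free A2,Mu1,Ld0,B1 rp1 wp2

reason(slot 4) = FU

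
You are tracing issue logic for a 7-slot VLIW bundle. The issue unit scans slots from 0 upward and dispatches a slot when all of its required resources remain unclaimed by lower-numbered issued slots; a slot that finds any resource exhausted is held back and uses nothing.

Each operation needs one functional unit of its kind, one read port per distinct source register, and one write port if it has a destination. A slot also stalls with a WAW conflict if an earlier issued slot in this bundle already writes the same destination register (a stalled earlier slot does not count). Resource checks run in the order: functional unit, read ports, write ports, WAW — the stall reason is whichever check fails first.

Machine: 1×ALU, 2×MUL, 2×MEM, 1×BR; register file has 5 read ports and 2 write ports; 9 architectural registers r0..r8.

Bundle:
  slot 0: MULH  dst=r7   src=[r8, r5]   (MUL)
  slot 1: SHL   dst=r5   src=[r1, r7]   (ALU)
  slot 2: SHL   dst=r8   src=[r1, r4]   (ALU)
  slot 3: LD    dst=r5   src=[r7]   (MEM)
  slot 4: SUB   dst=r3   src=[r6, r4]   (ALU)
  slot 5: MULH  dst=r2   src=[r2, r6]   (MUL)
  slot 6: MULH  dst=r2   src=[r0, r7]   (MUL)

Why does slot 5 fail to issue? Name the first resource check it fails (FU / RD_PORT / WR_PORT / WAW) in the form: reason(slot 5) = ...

reason(slot 5) = RD_PORT

[0] MUL needs rd=2 wr=1: ok; after: ALU=1 MUL=1 MEM=2 BR=1, R=3, W=1
[1] ALU needs rd=2 wr=1: ok; after: ALU=0 MUL=1 MEM=2 BR=1, R=1, W=0
[2] ALU needs rd=2 wr=1: FU; after: ALU=0 MUL=1 MEM=2 BR=1, R=1, W=0
[3] MEM needs rd=1 wr=1: WR_PORT; after: ALU=0 MUL=1 MEM=2 BR=1, R=1, W=0
[4] ALU needs rd=2 wr=1: FU; after: ALU=0 MUL=1 MEM=2 BR=1, R=1, W=0
[5] MUL needs rd=2 wr=1: RD_PORT; after: ALU=0 MUL=1 MEM=2 BR=1, R=1, W=0
[6] MUL needs rd=2 wr=1: RD_PORT; after: ALU=0 MUL=1 MEM=2 BR=1, R=1, W=0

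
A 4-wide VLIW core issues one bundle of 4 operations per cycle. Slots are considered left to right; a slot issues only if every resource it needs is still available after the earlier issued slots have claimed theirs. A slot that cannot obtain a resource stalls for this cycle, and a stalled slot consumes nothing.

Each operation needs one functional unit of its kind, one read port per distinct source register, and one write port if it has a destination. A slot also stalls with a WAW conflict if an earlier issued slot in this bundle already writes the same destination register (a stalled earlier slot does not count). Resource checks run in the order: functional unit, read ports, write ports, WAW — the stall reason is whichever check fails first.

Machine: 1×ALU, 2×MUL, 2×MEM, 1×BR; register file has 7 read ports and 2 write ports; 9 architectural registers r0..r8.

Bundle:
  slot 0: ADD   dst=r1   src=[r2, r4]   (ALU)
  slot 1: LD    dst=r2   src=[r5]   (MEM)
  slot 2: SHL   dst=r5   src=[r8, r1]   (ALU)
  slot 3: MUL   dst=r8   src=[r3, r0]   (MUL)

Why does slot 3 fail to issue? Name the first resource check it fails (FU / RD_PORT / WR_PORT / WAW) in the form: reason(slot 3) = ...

reason(slot 3) = WR_PORT

#0 ALU src=r2,r4 dispatched  <A:0 Mu:2 Ld:2 B:1 rd:5 wr:1>
#1 MEM src=r5 dispatched  <A:0 Mu:2 Ld:1 B:1 rd:4 wr:0>
#2 ALU src=r8,r1 held:FU  <A:0 Mu:2 Ld:1 B:1 rd:4 wr:0>
#3 MUL src=r3,r0 held:WR_PORT  <A:0 Mu:2 Ld:1 B:1 rd:4 wr:0>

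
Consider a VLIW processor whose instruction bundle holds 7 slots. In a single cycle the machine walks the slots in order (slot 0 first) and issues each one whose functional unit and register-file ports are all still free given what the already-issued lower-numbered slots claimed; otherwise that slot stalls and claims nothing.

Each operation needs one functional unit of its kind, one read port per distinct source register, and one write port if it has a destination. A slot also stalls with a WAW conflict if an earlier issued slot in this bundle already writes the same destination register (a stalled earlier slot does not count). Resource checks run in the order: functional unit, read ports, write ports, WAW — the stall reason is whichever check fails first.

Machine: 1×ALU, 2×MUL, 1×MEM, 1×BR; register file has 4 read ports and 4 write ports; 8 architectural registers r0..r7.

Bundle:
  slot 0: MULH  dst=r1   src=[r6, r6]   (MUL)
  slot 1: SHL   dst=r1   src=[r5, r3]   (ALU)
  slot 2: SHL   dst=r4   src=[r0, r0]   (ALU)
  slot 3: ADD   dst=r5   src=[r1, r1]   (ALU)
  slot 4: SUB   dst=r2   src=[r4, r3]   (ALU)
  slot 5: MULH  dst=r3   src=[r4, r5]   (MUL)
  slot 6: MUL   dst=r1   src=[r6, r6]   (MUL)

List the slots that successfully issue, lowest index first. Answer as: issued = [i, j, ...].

issued = [0, 2, 5]

#0 MUL src=r6,r6 dispatched  <A:1 Mu:1 Ld:1 B:1 rd:3 wr:3>
#1 ALU src=r5,r3 held:WAW  <A:1 Mu:1 Ld:1 B:1 rd:3 wr:3>
#2 ALU src=r0,r0 dispatched  <A:0 Mu:1 Ld:1 B:1 rd:2 wr:2>
#3 ALU src=r1,r1 held:FU  <A:0 Mu:1 Ld:1 B:1 rd:2 wr:2>
#4 ALU src=r4,r3 held:FU  <A:0 Mu:1 Ld:1 B:1 rd:2 wr:2>
#5 MUL src=r4,r5 dispatched  <A:0 Mu:0 Ld:1 B:1 rd:0 wr:1>
#6 MUL src=r6,r6 held:FU  <A:0 Mu:0 Ld:1 B:1 rd:0 wr:1>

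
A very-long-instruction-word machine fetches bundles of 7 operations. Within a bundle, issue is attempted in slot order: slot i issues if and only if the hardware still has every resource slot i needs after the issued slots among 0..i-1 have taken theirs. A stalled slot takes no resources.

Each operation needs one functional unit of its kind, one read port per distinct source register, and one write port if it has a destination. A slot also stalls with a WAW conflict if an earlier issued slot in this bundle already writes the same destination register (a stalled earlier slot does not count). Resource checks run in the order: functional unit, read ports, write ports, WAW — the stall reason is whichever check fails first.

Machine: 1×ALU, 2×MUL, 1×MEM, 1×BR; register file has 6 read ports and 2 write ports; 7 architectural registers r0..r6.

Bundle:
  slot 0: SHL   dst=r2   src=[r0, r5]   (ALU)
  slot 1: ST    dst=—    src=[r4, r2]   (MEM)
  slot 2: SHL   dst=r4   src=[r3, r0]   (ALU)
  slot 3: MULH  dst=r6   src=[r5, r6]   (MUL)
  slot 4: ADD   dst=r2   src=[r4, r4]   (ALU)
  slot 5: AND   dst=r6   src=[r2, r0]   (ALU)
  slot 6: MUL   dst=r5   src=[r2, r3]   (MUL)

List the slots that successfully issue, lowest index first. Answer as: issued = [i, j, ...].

(0) want 1×ALU +2rd +1wr — yes → AL0|MU2|ME1|BR1|rd4|wr1
(1) want 1×MEM +2rd +0wr — yes → AL0|MU2|ME0|BR1|rd2|wr1
(2) want 1×ALU +2rd +1wr — FU → AL0|MU2|ME0|BR1|rd2|wr1
(3) want 1×MUL +2rd +1wr — yes → AL0|MU1|ME0|BR1|rd0|wr0
(4) want 1×ALU +1rd +1wr — FU → AL0|MU1|ME0|BR1|rd0|wr0
(5) want 1×ALU +2rd +1wr — FU → AL0|MU1|ME0|BR1|rd0|wr0
(6) want 1×MUL +2rd +1wr — RD_PORT → AL0|MU1|ME0|BR1|rd0|wr0

issued = [0, 1, 3]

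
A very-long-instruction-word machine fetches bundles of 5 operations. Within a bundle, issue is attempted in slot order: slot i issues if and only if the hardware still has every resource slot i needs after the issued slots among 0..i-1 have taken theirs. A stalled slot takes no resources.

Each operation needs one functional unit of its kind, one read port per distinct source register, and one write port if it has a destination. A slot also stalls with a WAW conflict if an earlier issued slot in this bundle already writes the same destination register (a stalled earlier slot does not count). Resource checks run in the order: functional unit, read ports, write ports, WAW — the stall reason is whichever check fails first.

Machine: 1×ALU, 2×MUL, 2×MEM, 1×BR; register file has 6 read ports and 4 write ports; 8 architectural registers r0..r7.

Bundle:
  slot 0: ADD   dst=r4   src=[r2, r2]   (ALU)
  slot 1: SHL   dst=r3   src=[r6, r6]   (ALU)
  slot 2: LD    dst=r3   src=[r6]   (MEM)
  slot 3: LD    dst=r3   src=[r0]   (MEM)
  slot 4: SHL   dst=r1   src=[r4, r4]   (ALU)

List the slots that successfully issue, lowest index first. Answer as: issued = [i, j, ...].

#0 ALU src=r2,r2 dispatched  <A:0 Mu:2 Ld:2 B:1 rd:5 wr:3>
#1 ALU src=r6,r6 held:FU  <A:0 Mu:2 Ld:2 B:1 rd:5 wr:3>
#2 MEM src=r6 dispatched  <A:0 Mu:2 Ld:1 B:1 rd:4 wr:2>
#3 MEM src=r0 held:WAW  <A:0 Mu:2 Ld:1 B:1 rd:4 wr:2>
#4 ALU src=r4,r4 held:FU  <A:0 Mu:2 Ld:1 B:1 rd:4 wr:2>

issued = [0, 2]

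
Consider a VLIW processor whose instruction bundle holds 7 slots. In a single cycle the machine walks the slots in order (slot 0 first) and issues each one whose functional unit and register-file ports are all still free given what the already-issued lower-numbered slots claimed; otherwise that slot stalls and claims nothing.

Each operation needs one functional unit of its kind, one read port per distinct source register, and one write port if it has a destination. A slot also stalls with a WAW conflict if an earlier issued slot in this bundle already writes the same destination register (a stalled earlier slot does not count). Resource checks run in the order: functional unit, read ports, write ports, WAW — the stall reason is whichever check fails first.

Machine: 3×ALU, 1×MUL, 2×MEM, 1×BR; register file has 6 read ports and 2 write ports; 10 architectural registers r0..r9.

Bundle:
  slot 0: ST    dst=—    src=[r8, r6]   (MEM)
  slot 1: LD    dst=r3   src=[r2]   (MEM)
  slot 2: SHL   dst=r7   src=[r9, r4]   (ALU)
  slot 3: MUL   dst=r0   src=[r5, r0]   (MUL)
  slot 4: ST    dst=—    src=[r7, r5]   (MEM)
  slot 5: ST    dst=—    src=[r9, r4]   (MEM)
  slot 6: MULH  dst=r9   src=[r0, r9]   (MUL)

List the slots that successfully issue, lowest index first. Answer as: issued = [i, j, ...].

  0. MEM ⇒ go  {3A/1Mu/1Ld/1B | 4r 2w}
  1. MEM→r3 ⇒ go  {3A/1Mu/0Ld/1B | 3r 1w}
  2. ALU→r7 ⇒ go  {2A/1Mu/0Ld/1B | 1r 0w}
  3. MUL→r0 ⇒ no(RD_PORT)  {2A/1Mu/0Ld/1B | 1r 0w}
  4. MEM ⇒ no(FU)  {2A/1Mu/0Ld/1B | 1r 0w}
  5. MEM ⇒ no(FU)  {2A/1Mu/0Ld/1B | 1r 0w}
  6. MUL→r9 ⇒ no(RD_PORT)  {2A/1Mu/0Ld/1B | 1r 0w}

issued = [0, 1, 2]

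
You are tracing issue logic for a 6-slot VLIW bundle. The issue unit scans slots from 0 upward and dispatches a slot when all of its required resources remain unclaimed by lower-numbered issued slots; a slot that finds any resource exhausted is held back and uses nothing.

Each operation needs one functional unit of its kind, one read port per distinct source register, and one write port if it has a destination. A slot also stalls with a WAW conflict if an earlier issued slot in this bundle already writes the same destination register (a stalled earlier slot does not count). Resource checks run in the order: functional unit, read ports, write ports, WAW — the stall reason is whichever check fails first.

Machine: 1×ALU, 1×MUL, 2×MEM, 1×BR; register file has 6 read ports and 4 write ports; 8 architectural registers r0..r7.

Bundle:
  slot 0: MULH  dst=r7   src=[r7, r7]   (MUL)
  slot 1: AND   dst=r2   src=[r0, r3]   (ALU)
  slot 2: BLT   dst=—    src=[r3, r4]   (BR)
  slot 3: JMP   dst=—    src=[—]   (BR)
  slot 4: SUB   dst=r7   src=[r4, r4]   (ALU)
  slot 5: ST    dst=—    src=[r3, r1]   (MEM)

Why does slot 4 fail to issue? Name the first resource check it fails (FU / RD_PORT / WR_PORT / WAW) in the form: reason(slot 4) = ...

[0] MUL needs rd=1 wr=1: ok; after: ALU=1 MUL=0 MEM=2 BR=1, R=5, W=3
[1] ALU needs rd=2 wr=1: ok; after: ALU=0 MUL=0 MEM=2 BR=1, R=3, W=2
[2] BR needs rd=2 wr=0: ok; after: ALU=0 MUL=0 MEM=2 BR=0, R=1, W=2
[3] BR needs rd=0 wr=0: FU; after: ALU=0 MUL=0 MEM=2 BR=0, R=1, W=2
[4] ALU needs rd=1 wr=1: FU; after: ALU=0 MUL=0 MEM=2 BR=0, R=1, W=2
[5] MEM needs rd=2 wr=0: RD_PORT; after: ALU=0 MUL=0 MEM=2 BR=0, R=1, W=2

reason(slot 4) = FU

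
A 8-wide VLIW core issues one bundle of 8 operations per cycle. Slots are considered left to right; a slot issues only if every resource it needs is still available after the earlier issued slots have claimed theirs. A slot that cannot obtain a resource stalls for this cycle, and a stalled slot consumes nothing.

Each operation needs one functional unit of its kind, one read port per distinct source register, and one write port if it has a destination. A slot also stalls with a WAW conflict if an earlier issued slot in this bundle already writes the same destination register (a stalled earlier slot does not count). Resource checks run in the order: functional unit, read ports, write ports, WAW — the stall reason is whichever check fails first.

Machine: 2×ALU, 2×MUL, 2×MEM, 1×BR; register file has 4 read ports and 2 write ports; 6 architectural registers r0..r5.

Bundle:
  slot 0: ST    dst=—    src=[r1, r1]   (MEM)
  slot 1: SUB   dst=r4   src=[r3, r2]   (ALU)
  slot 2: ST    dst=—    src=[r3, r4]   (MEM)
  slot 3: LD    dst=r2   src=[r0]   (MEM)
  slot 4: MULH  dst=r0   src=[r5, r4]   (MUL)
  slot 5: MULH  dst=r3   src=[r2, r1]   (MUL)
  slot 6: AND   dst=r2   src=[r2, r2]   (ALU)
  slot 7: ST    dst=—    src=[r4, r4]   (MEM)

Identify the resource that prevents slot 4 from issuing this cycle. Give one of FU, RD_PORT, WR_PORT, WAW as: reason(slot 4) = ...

slot 0 (MEM): ISSUE — free A2,Mu2,Ld1,B1 rp3 wp2
slot 1 (ALU): ISSUE — free A1,Mu2,Ld1,B1 rp1 wp1
slot 2 (MEM): stall RD_PORT — free A1,Mu2,Ld1,B1 rp1 wp1
slot 3 (MEM): ISSUE — free A1,Mu2,Ld0,B1 rp0 wp0
slot 4 (MUL): stall RD_PORT — free A1,Mu2,Ld0,B1 rp0 wp0
slot 5 (MUL): stall RD_PORT — free A1,Mu2,Ld0,B1 rp0 wp0
slot 6 (ALU): stall RD_PORT — free A1,Mu2,Ld0,B1 rp0 wp0
slot 7 (MEM): stall FU — free A1,Mu2,Ld0,B1 rp0 wp0

reason(slot 4) = RD_PORT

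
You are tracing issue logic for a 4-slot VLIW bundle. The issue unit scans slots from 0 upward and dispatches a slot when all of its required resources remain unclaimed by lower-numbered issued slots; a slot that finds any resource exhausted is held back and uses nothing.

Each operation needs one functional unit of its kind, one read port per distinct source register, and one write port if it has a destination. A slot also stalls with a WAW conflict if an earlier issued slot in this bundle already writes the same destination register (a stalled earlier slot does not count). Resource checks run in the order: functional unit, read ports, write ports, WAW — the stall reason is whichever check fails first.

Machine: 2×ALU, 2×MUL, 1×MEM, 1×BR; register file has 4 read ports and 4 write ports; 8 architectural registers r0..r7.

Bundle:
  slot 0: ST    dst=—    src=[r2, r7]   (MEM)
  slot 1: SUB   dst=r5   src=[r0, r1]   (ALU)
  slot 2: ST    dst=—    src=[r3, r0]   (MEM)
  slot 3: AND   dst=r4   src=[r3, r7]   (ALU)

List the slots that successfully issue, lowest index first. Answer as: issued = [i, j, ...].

  0. MEM ⇒ go  {2A/2Mu/0Ld/1B | 2r 4w}
  1. ALU→r5 ⇒ go  {1A/2Mu/0Ld/1B | 0r 3w}
  2. MEM ⇒ no(FU)  {1A/2Mu/0Ld/1B | 0r 3w}
  3. ALU→r4 ⇒ no(RD_PORT)  {1A/2Mu/0Ld/1B | 0r 3w}

issued = [0, 1]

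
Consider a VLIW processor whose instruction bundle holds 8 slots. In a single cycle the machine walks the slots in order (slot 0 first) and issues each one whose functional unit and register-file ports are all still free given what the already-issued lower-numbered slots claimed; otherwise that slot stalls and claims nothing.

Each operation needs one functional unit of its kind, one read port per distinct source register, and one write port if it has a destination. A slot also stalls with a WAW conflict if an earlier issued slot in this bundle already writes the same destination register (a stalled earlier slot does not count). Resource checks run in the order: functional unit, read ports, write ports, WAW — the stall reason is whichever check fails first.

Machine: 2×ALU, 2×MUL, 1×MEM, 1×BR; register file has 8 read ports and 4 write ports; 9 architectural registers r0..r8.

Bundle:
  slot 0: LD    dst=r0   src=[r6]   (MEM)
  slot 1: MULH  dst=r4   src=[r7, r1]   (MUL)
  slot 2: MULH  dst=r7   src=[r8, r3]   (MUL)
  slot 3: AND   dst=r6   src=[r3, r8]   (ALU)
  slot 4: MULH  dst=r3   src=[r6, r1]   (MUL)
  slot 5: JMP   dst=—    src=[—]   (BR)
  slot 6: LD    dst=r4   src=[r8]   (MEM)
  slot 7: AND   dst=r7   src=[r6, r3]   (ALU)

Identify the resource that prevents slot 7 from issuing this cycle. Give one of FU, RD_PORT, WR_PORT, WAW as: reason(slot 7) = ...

(0) want 1×MEM +1rd +1wr — yes → AL2|MU2|ME0|BR1|rd7|wr3
(1) want 1×MUL +2rd +1wr — yes → AL2|MU1|ME0|BR1|rd5|wr2
(2) want 1×MUL +2rd +1wr — yes → AL2|MU0|ME0|BR1|rd3|wr1
(3) want 1×ALU +2rd +1wr — yes → AL1|MU0|ME0|BR1|rd1|wr0
(4) want 1×MUL +2rd +1wr — FU → AL1|MU0|ME0|BR1|rd1|wr0
(5) want 1×BR +0rd +0wr — yes → AL1|MU0|ME0|BR0|rd1|wr0
(6) want 1×MEM +1rd +1wr — FU → AL1|MU0|ME0|BR0|rd1|wr0
(7) want 1×ALU +2rd +1wr — RD_PORT → AL1|MU0|ME0|BR0|rd1|wr0

reason(slot 7) = RD_PORT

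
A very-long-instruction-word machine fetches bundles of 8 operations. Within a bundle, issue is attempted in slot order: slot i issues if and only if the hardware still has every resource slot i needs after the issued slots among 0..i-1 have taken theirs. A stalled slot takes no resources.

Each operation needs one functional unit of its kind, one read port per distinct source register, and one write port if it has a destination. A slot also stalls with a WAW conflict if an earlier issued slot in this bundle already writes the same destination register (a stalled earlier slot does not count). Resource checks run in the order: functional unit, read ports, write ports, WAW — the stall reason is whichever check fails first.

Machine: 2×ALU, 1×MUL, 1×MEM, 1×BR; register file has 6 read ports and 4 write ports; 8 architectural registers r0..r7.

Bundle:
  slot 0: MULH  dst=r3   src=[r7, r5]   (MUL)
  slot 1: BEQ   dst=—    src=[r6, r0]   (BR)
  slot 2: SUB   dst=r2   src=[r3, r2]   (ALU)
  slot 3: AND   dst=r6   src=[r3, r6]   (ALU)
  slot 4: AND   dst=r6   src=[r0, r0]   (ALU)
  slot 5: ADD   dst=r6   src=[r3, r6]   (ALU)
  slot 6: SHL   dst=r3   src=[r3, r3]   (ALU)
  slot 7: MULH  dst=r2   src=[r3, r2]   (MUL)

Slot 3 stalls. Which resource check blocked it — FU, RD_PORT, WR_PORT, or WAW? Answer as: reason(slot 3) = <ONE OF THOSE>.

(0) want 1×MUL +2rd +1wr — yes → AL2|MU0|ME1|BR1|rd4|wr3
(1) want 1×BR +2rd +0wr — yes → AL2|MU0|ME1|BR0|rd2|wr3
(2) want 1×ALU +2rd +1wr — yes → AL1|MU0|ME1|BR0|rd0|wr2
(3) want 1×ALU +2rd +1wr — RD_PORT → AL1|MU0|ME1|BR0|rd0|wr2
(4) want 1×ALU +1rd +1wr — RD_PORT → AL1|MU0|ME1|BR0|rd0|wr2
(5) want 1×ALU +2rd +1wr — RD_PORT → AL1|MU0|ME1|BR0|rd0|wr2
(6) want 1×ALU +1rd +1wr — RD_PORT → AL1|MU0|ME1|BR0|rd0|wr2
(7) want 1×MUL +2rd +1wr — FU → AL1|MU0|ME1|BR0|rd0|wr2

reason(slot 3) = RD_PORT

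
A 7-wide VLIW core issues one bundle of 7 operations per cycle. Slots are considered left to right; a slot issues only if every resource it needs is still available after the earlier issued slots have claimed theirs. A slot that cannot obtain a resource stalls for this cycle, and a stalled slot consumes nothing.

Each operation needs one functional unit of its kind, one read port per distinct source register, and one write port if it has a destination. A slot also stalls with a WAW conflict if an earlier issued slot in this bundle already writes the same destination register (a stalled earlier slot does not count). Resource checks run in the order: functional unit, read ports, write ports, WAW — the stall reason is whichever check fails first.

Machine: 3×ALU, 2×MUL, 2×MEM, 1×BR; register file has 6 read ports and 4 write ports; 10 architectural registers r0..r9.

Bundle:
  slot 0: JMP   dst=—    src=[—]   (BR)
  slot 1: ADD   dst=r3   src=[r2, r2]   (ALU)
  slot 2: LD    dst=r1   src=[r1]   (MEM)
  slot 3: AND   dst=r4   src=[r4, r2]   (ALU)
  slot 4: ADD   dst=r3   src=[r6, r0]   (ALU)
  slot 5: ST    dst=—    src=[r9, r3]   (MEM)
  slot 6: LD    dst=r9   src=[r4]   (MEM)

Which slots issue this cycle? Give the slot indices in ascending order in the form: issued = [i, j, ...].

slot 0 (BR): ISSUE — free A3,Mu2,Ld2,B0 rp6 wp4
slot 1 (ALU): ISSUE — free A2,Mu2,Ld2,B0 rp5 wp3
slot 2 (MEM): ISSUE — free A2,Mu2,Ld1,B0 rp4 wp2
slot 3 (ALU): ISSUE — free A1,Mu2,Ld1,B0 rp2 wp1
slot 4 (ALU): stall WAW — free A1,Mu2,Ld1,B0 rp2 wp1
slot 5 (MEM): ISSUE — free A1,Mu2,Ld0,B0 rp0 wp1
slot 6 (MEM): stall FU — free A1,Mu2,Ld0,B0 rp0 wp1

issued = [0, 1, 2, 3, 5]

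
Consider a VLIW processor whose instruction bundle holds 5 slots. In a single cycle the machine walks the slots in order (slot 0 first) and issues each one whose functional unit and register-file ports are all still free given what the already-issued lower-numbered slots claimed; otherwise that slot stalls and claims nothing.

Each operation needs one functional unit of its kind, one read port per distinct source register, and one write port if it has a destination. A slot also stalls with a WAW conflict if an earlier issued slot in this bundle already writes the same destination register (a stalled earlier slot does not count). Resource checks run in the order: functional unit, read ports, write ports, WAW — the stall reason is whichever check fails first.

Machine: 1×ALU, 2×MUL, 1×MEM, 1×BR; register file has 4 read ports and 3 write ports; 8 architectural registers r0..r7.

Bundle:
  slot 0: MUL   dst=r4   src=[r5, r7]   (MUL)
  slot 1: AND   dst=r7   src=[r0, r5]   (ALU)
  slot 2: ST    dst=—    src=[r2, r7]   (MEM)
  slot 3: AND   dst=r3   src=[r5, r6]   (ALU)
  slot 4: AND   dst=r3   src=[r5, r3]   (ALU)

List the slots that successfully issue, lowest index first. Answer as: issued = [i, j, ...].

issued = [0, 1]

[0] MUL needs rd=2 wr=1: ok; after: ALU=1 MUL=1 MEM=1 BR=1, R=2, W=2
[1] ALU needs rd=2 wr=1: ok; after: ALU=0 MUL=1 MEM=1 BR=1, R=0, W=1
[2] MEM needs rd=2 wr=0: RD_PORT; after: ALU=0 MUL=1 MEM=1 BR=1, R=0, W=1
[3] ALU needs rd=2 wr=1: FU; after: ALU=0 MUL=1 MEM=1 BR=1, R=0, W=1
[4] ALU needs rd=2 wr=1: FU; after: ALU=0 MUL=1 MEM=1 BR=1, R=0, W=1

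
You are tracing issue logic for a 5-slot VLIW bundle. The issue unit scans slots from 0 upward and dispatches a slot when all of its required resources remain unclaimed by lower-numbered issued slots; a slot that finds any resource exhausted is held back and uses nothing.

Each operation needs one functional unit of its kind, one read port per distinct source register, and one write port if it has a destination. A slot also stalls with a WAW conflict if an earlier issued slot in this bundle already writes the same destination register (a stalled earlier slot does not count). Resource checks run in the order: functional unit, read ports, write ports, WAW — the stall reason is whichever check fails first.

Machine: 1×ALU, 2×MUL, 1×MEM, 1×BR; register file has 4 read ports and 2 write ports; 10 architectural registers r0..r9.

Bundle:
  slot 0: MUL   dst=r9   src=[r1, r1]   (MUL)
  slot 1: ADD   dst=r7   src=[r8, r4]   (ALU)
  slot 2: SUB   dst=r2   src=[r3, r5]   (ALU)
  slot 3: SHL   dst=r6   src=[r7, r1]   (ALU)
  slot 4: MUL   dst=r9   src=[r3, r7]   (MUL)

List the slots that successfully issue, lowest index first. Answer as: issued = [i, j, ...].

issued = [0, 1]

#0 MUL src=r1,r1 dispatched  <A:1 Mu:1 Ld:1 B:1 rd:3 wr:1>
#1 ALU src=r8,r4 dispatched  <A:0 Mu:1 Ld:1 B:1 rd:1 wr:0>
#2 ALU src=r3,r5 held:FU  <A:0 Mu:1 Ld:1 B:1 rd:1 wr:0>
#3 ALU src=r7,r1 held:FU  <A:0 Mu:1 Ld:1 B:1 rd:1 wr:0>
#4 MUL src=r3,r7 held:RD_PORT  <A:0 Mu:1 Ld:1 B:1 rd:1 wr:0>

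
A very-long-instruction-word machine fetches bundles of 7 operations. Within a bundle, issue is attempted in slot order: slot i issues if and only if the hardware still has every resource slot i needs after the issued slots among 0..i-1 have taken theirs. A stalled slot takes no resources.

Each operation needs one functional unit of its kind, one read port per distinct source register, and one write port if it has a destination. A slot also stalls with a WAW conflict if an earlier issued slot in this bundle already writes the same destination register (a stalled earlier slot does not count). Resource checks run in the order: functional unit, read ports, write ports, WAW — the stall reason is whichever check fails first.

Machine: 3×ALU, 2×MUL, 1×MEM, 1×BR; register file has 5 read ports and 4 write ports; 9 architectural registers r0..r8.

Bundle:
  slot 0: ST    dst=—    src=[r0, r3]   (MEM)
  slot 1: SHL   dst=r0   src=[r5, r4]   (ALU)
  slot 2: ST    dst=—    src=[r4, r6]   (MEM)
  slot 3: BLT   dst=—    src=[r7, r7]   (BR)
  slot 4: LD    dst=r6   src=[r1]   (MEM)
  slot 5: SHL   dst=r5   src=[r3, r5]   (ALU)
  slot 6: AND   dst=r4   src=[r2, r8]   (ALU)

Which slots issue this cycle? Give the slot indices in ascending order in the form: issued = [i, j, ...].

issued = [0, 1, 3]

  0. MEM ⇒ go  {3A/2Mu/0Ld/1B | 3r 4w}
  1. ALU→r0 ⇒ go  {2A/2Mu/0Ld/1B | 1r 3w}
  2. MEM ⇒ no(FU)  {2A/2Mu/0Ld/1B | 1r 3w}
  3. BR ⇒ go  {2A/2Mu/0Ld/0B | 0r 3w}
  4. MEM→r6 ⇒ no(FU)  {2A/2Mu/0Ld/0B | 0r 3w}
  5. ALU→r5 ⇒ no(RD_PORT)  {2A/2Mu/0Ld/0B | 0r 3w}
  6. ALU→r4 ⇒ no(RD_PORT)  {2A/2Mu/0Ld/0B | 0r 3w}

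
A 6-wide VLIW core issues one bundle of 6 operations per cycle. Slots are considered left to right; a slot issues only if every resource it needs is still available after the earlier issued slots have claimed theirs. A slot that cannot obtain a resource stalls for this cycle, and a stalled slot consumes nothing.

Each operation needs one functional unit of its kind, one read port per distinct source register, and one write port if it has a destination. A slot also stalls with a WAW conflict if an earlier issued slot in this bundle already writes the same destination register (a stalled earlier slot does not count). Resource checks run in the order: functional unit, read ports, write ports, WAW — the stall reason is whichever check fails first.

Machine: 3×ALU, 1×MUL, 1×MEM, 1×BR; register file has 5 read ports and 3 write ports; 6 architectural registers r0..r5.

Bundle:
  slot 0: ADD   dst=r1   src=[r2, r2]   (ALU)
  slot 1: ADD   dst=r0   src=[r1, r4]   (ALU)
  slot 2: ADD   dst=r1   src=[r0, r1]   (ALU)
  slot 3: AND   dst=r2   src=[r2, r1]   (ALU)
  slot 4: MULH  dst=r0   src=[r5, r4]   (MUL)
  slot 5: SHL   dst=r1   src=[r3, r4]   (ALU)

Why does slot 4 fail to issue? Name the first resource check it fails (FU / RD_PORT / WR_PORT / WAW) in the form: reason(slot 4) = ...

reason(slot 4) = RD_PORT

[0] ALU needs rd=1 wr=1: ok; after: ALU=2 MUL=1 MEM=1 BR=1, R=4, W=2
[1] ALU needs rd=2 wr=1: ok; after: ALU=1 MUL=1 MEM=1 BR=1, R=2, W=1
[2] ALU needs rd=2 wr=1: WAW; after: ALU=1 MUL=1 MEM=1 BR=1, R=2, W=1
[3] ALU needs rd=2 wr=1: ok; after: ALU=0 MUL=1 MEM=1 BR=1, R=0, W=0
[4] MUL needs rd=2 wr=1: RD_PORT; after: ALU=0 MUL=1 MEM=1 BR=1, R=0, W=0
[5] ALU needs rd=2 wr=1: FU; after: ALU=0 MUL=1 MEM=1 BR=1, R=0, W=0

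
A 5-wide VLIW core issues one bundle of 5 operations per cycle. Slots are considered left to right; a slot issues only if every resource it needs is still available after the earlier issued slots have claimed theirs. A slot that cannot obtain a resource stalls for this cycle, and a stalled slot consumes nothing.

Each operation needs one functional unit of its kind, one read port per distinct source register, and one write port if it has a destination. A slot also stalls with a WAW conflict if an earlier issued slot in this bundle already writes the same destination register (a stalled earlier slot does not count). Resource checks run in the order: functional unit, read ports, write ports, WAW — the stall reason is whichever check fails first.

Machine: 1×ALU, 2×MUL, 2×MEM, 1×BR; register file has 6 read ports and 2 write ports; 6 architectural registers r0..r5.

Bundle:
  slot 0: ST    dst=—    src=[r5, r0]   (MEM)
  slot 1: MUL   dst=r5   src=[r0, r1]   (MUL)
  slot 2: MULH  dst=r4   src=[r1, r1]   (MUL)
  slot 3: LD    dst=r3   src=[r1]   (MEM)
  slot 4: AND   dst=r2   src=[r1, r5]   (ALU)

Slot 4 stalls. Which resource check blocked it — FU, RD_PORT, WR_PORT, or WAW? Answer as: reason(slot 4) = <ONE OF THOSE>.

reason(slot 4) = RD_PORT

  0. MEM ⇒ go  {1A/2Mu/1Ld/1B | 4r 2w}
  1. MUL→r5 ⇒ go  {1A/1Mu/1Ld/1B | 2r 1w}
  2. MUL→r4 ⇒ go  {1A/0Mu/1Ld/1B | 1r 0w}
  3. MEM→r3 ⇒ no(WR_PORT)  {1A/0Mu/1Ld/1B | 1r 0w}
  4. ALU→r2 ⇒ no(RD_PORT)  {1A/0Mu/1Ld/1B | 1r 0w}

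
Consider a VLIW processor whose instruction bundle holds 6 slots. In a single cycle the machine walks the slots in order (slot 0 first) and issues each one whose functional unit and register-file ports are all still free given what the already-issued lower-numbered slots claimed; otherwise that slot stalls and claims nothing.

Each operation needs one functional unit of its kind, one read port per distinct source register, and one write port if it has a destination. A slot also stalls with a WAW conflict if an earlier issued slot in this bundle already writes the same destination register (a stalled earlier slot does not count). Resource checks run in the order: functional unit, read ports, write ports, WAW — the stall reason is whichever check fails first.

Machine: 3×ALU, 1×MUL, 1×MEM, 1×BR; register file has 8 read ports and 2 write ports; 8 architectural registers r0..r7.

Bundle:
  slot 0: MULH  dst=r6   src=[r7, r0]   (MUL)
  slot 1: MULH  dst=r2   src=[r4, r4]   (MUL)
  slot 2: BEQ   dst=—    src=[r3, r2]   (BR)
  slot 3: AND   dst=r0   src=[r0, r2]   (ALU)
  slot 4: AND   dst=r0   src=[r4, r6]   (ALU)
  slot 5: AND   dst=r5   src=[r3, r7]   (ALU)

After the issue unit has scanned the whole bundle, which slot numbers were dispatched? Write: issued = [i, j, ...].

issued = [0, 2, 3]

slot 0 (MUL): ISSUE — free A3,Mu0,Ld1,B1 rp6 wp1
slot 1 (MUL): stall FU — free A3,Mu0,Ld1,B1 rp6 wp1
slot 2 (BR): ISSUE — free A3,Mu0,Ld1,B0 rp4 wp1
slot 3 (ALU): ISSUE — free A2,Mu0,Ld1,B0 rp2 wp0
slot 4 (ALU): stall WR_PORT — free A2,Mu0,Ld1,B0 rp2 wp0
slot 5 (ALU): stall WR_PORT — free A2,Mu0,Ld1,B0 rp2 wp0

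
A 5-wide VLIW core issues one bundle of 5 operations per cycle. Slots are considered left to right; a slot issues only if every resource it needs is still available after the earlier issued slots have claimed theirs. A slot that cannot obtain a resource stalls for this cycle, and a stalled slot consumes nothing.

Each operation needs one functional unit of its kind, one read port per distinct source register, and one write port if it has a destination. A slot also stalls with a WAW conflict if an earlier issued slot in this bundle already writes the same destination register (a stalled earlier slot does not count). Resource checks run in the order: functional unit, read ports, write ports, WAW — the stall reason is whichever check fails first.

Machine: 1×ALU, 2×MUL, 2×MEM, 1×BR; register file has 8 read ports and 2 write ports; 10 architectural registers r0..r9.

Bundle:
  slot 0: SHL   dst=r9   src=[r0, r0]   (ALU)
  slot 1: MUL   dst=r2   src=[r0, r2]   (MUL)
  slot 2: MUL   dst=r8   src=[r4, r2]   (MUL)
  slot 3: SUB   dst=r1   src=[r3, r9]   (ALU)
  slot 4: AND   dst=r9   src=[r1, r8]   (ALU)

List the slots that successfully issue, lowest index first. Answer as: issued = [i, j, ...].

#0 ALU src=r0,r0 dispatched  <A:0 Mu:2 Ld:2 B:1 rd:7 wr:1>
#1 MUL src=r0,r2 dispatched  <A:0 Mu:1 Ld:2 B:1 rd:5 wr:0>
#2 MUL src=r4,r2 held:WR_PORT  <A:0 Mu:1 Ld:2 B:1 rd:5 wr:0>
#3 ALU src=r3,r9 held:FU  <A:0 Mu:1 Ld:2 B:1 rd:5 wr:0>
#4 ALU src=r1,r8 held:FU  <A:0 Mu:1 Ld:2 B:1 rd:5 wr:0>

issued = [0, 1]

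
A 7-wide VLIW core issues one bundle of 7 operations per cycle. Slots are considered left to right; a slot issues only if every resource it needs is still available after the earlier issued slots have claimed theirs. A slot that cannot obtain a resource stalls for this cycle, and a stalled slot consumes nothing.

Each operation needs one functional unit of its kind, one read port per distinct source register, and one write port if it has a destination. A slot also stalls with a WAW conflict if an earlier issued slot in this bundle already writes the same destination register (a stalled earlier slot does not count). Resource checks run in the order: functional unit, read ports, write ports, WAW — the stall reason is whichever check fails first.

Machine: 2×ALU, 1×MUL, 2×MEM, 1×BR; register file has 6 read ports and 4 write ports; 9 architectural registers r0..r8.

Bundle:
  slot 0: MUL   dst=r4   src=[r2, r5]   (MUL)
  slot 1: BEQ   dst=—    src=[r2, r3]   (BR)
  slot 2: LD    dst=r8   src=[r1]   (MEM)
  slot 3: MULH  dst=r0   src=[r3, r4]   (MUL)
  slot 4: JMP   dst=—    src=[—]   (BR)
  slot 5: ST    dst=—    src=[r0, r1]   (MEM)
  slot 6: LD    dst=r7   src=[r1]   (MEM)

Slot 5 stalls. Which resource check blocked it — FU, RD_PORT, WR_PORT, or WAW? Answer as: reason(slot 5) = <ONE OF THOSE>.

reason(slot 5) = RD_PORT

  0. MUL→r4 ⇒ go  {2A/0Mu/2Ld/1B | 4r 3w}
  1. BR ⇒ go  {2A/0Mu/2Ld/0B | 2r 3w}
  2. MEM→r8 ⇒ go  {2A/0Mu/1Ld/0B | 1r 2w}
  3. MUL→r0 ⇒ no(FU)  {2A/0Mu/1Ld/0B | 1r 2w}
  4. BR ⇒ no(FU)  {2A/0Mu/1Ld/0B | 1r 2w}
  5. MEM ⇒ no(RD_PORT)  {2A/0Mu/1Ld/0B | 1r 2w}
  6. MEM→r7 ⇒ go  {2A/0Mu/0Ld/0B | 0r 1w}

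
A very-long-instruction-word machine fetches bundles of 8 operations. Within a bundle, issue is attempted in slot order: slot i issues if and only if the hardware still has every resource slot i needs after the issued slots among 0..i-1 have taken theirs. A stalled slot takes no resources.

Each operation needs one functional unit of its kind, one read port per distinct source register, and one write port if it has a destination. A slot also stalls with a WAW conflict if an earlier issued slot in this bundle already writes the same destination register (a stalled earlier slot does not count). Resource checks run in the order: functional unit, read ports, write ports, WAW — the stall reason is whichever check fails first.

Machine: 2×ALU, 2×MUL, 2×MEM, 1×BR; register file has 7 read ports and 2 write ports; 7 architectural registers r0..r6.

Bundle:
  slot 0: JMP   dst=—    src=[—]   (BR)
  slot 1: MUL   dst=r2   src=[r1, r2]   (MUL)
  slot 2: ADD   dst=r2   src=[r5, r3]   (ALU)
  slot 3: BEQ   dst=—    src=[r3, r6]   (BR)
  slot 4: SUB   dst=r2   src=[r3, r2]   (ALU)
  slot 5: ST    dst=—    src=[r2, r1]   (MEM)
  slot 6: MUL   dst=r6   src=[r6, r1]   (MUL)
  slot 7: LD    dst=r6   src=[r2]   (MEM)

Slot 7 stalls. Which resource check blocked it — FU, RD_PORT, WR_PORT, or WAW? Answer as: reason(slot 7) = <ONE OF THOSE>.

reason(slot 7) = WR_PORT

  0. BR ⇒ go  {2A/2Mu/2Ld/0B | 7r 2w}
  1. MUL→r2 ⇒ go  {2A/1Mu/2Ld/0B | 5r 1w}
  2. ALU→r2 ⇒ no(WAW)  {2A/1Mu/2Ld/0B | 5r 1w}
  3. BR ⇒ no(FU)  {2A/1Mu/2Ld/0B | 5r 1w}
  4. ALU→r2 ⇒ no(WAW)  {2A/1Mu/2Ld/0B | 5r 1w}
  5. MEM ⇒ go  {2A/1Mu/1Ld/0B | 3r 1w}
  6. MUL→r6 ⇒ go  {2A/0Mu/1Ld/0B | 1r 0w}
  7. MEM→r6 ⇒ no(WR_PORT)  {2A/0Mu/1Ld/0B | 1r 0w}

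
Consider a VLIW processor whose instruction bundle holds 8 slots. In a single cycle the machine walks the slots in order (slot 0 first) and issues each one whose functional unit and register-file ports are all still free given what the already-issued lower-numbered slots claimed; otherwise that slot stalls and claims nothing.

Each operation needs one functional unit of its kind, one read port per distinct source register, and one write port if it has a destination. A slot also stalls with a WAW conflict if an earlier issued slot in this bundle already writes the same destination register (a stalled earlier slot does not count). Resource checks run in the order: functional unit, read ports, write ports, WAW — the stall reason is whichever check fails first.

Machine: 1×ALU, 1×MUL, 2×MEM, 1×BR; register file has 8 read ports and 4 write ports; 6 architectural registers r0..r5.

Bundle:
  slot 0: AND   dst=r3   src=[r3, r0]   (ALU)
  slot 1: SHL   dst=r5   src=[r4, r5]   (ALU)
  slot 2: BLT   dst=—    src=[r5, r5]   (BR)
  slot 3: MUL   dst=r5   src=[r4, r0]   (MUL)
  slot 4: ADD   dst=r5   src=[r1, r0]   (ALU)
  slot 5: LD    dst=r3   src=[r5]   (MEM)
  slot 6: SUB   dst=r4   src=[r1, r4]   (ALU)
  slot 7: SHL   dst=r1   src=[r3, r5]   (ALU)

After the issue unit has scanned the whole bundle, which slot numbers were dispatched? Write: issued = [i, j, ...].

issued = [0, 2, 3]

(0) want 1×ALU +2rd +1wr — yes → AL0|MU1|ME2|BR1|rd6|wr3
(1) want 1×ALU +2rd +1wr — FU → AL0|MU1|ME2|BR1|rd6|wr3
(2) want 1×BR +1rd +0wr — yes → AL0|MU1|ME2|BR0|rd5|wr3
(3) want 1×MUL +2rd +1wr — yes → AL0|MU0|ME2|BR0|rd3|wr2
(4) want 1×ALU +2rd +1wr — FU → AL0|MU0|ME2|BR0|rd3|wr2
(5) want 1×MEM +1rd +1wr — WAW → AL0|MU0|ME2|BR0|rd3|wr2
(6) want 1×ALU +2rd +1wr — FU → AL0|MU0|ME2|BR0|rd3|wr2
(7) want 1×ALU +2rd +1wr — FU → AL0|MU0|ME2|BR0|rd3|wr2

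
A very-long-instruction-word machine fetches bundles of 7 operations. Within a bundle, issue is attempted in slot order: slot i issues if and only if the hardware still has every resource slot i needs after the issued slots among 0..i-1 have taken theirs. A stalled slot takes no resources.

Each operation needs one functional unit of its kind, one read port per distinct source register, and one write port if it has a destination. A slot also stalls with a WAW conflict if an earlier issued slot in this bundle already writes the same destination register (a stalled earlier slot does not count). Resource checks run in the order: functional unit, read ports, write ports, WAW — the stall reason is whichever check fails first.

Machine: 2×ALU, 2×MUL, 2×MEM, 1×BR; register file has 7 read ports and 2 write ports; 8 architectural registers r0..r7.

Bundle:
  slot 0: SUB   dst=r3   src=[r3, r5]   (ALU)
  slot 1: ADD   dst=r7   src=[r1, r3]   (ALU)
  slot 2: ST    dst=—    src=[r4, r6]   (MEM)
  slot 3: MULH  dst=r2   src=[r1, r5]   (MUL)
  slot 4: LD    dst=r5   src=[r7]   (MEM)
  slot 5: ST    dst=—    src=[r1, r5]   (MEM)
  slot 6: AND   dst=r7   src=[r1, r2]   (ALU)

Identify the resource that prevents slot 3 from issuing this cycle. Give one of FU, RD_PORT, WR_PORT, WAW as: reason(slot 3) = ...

(0) want 1×ALU +2rd +1wr — yes → AL1|MU2|ME2|BR1|rd5|wr1
(1) want 1×ALU +2rd +1wr — yes → AL0|MU2|ME2|BR1|rd3|wr0
(2) want 1×MEM +2rd +0wr — yes → AL0|MU2|ME1|BR1|rd1|wr0
(3) want 1×MUL +2rd +1wr — RD_PORT → AL0|MU2|ME1|BR1|rd1|wr0
(4) want 1×MEM +1rd +1wr — WR_PORT → AL0|MU2|ME1|BR1|rd1|wr0
(5) want 1×MEM +2rd +0wr — RD_PORT → AL0|MU2|ME1|BR1|rd1|wr0
(6) want 1×ALU +2rd +1wr — FU → AL0|MU2|ME1|BR1|rd1|wr0

reason(slot 3) = RD_PORT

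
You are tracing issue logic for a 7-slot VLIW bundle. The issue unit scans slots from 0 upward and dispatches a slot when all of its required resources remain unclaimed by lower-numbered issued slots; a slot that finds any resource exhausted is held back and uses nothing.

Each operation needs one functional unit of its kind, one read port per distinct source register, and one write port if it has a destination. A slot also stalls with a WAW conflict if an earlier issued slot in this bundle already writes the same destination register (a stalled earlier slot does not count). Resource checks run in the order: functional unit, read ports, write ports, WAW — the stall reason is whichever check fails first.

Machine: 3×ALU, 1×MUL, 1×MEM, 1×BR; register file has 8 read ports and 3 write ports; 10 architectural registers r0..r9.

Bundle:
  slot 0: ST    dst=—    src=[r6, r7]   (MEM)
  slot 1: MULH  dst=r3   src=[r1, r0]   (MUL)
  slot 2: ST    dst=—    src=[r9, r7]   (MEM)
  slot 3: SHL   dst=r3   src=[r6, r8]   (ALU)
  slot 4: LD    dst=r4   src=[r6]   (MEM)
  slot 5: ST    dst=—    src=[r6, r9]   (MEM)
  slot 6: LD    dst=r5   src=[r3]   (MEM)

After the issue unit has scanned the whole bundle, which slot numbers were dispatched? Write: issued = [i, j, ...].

  0. MEM ⇒ go  {3A/1Mu/0Ld/1B | 6r 3w}
  1. MUL→r3 ⇒ go  {3A/0Mu/0Ld/1B | 4r 2w}
  2. MEM ⇒ no(FU)  {3A/0Mu/0Ld/1B | 4r 2w}
  3. ALU→r3 ⇒ no(WAW)  {3A/0Mu/0Ld/1B | 4r 2w}
  4. MEM→r4 ⇒ no(FU)  {3A/0Mu/0Ld/1B | 4r 2w}
  5. MEM ⇒ no(FU)  {3A/0Mu/0Ld/1B | 4r 2w}
  6. MEM→r5 ⇒ no(FU)  {3A/0Mu/0Ld/1B | 4r 2w}

issued = [0, 1]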